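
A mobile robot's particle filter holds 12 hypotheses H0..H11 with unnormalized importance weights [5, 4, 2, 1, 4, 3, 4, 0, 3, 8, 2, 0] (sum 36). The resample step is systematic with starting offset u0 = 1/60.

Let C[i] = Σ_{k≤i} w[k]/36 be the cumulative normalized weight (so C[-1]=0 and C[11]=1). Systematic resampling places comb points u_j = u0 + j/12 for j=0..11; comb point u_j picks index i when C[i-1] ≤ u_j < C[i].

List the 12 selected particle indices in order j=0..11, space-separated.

C = [5/36, 1/4, 11/36, 1/3, 4/9, 19/36, 23/36, 23/36, 13/18, 17/18, 1, 1]
j=0: u_0=1/60 ∈ [0, 5/36) → index 0
j=1: u_1=1/10 ∈ [0, 5/36) → index 0
j=2: u_2=11/60 ∈ [5/36, 1/4) → index 1
j=3: u_3=4/15 ∈ [1/4, 11/36) → index 2
j=4: u_4=7/20 ∈ [1/3, 4/9) → index 4
j=5: u_5=13/30 ∈ [1/3, 4/9) → index 4
j=6: u_6=31/60 ∈ [4/9, 19/36) → index 5
j=7: u_7=3/5 ∈ [19/36, 23/36) → index 6
j=8: u_8=41/60 ∈ [23/36, 13/18) → index 8
j=9: u_9=23/30 ∈ [13/18, 17/18) → index 9
j=10: u_10=17/20 ∈ [13/18, 17/18) → index 9
j=11: u_11=14/15 ∈ [13/18, 17/18) → index 9

0 0 1 2 4 4 5 6 8 9 9 9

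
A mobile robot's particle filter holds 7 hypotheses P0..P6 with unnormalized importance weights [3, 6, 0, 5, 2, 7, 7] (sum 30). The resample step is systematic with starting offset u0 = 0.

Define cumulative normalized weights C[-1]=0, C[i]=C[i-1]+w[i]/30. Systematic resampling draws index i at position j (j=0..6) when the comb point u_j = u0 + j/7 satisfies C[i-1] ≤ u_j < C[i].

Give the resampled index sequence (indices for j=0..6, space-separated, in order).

0 1 1 3 5 5 6

C = [1/10, 3/10, 3/10, 7/15, 8/15, 23/30, 1]
j=0: u_0=0 ∈ [0, 1/10) → index 0
j=1: u_1=1/7 ∈ [1/10, 3/10) → index 1
j=2: u_2=2/7 ∈ [1/10, 3/10) → index 1
j=3: u_3=3/7 ∈ [3/10, 7/15) → index 3
j=4: u_4=4/7 ∈ [8/15, 23/30) → index 5
j=5: u_5=5/7 ∈ [8/15, 23/30) → index 5
j=6: u_6=6/7 ∈ [23/30, 1) → index 6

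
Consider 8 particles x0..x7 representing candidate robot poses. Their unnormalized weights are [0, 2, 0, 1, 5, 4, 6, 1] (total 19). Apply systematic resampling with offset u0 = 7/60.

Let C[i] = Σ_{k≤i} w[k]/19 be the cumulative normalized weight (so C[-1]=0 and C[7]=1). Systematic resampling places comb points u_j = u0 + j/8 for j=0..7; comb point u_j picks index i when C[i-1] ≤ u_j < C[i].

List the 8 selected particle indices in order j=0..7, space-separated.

3 4 4 5 5 6 6 7

C = [0, 2/19, 2/19, 3/19, 8/19, 12/19, 18/19, 1]
j=0: u_0=7/60 ∈ [2/19, 3/19) → index 3
j=1: u_1=29/120 ∈ [3/19, 8/19) → index 4
j=2: u_2=11/30 ∈ [3/19, 8/19) → index 4
j=3: u_3=59/120 ∈ [8/19, 12/19) → index 5
j=4: u_4=37/60 ∈ [8/19, 12/19) → index 5
j=5: u_5=89/120 ∈ [12/19, 18/19) → index 6
j=6: u_6=13/15 ∈ [12/19, 18/19) → index 6
j=7: u_7=119/120 ∈ [18/19, 1) → index 7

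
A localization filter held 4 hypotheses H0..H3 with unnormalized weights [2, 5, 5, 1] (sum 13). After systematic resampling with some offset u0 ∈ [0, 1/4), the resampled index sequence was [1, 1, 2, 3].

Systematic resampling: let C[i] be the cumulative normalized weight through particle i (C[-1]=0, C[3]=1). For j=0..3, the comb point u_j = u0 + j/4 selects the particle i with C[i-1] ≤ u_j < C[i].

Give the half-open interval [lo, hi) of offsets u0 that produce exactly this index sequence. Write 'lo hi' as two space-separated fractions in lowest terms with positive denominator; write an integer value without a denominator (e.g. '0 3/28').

9/52 1/4

C = [2/13, 7/13, 12/13, 1]
j=0 picked index 1: u0 ∈ [2/13, 7/13)
j=1 picked index 1: u0 ∈ [-5/52, 15/52)
j=2 picked index 2: u0 ∈ [1/26, 11/26)
j=3 picked index 3: u0 ∈ [9/52, 1/4)
intersection: [9/52, 1/4)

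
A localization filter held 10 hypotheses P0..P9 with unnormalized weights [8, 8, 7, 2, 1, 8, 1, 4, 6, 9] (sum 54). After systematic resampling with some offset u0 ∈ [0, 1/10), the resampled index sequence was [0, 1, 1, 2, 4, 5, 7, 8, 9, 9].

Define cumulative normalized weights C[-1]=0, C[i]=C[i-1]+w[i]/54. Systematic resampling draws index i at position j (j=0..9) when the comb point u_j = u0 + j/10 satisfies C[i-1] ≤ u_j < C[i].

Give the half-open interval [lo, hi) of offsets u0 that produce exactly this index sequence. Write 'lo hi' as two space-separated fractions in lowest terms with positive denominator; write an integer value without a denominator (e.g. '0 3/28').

C = [4/27, 8/27, 23/54, 25/54, 13/27, 17/27, 35/54, 13/18, 5/6, 1]
j=0 picked index 0: u0 ∈ [0, 4/27)
j=1 picked index 1: u0 ∈ [13/270, 53/270)
j=2 picked index 1: u0 ∈ [-7/135, 13/135)
j=3 picked index 2: u0 ∈ [-1/270, 17/135)
j=4 picked index 4: u0 ∈ [17/270, 11/135)
j=5 picked index 5: u0 ∈ [-1/54, 7/54)
j=6 picked index 7: u0 ∈ [13/270, 11/90)
j=7 picked index 8: u0 ∈ [1/45, 2/15)
j=8 picked index 9: u0 ∈ [1/30, 1/5)
j=9 picked index 9: u0 ∈ [-1/15, 1/10)
intersection: [17/270, 11/135)

17/270 11/135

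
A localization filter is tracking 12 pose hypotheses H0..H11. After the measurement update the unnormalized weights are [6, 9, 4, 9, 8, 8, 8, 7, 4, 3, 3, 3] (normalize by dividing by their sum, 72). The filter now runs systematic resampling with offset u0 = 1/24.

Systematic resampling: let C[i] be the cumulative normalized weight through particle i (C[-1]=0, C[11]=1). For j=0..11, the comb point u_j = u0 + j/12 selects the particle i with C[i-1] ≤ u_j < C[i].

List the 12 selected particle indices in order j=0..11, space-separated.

0 1 2 3 3 4 5 6 6 7 9 11

C = [1/12, 5/24, 19/72, 7/18, 1/2, 11/18, 13/18, 59/72, 7/8, 11/12, 23/24, 1]
j=0: u_0=1/24 ∈ [0, 1/12) → index 0
j=1: u_1=1/8 ∈ [1/12, 5/24) → index 1
j=2: u_2=5/24 ∈ [5/24, 19/72) → index 2
j=3: u_3=7/24 ∈ [19/72, 7/18) → index 3
j=4: u_4=3/8 ∈ [19/72, 7/18) → index 3
j=5: u_5=11/24 ∈ [7/18, 1/2) → index 4
j=6: u_6=13/24 ∈ [1/2, 11/18) → index 5
j=7: u_7=5/8 ∈ [11/18, 13/18) → index 6
j=8: u_8=17/24 ∈ [11/18, 13/18) → index 6
j=9: u_9=19/24 ∈ [13/18, 59/72) → index 7
j=10: u_10=7/8 ∈ [7/8, 11/12) → index 9
j=11: u_11=23/24 ∈ [23/24, 1) → index 11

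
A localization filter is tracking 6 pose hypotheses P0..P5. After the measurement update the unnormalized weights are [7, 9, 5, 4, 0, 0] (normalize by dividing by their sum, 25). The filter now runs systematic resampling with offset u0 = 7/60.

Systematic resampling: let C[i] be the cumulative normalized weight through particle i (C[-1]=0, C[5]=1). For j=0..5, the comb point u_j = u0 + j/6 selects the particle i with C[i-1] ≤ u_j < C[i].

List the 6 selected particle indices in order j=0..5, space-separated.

0 1 1 1 2 3

C = [7/25, 16/25, 21/25, 1, 1, 1]
j=0: u_0=7/60 ∈ [0, 7/25) → index 0
j=1: u_1=17/60 ∈ [7/25, 16/25) → index 1
j=2: u_2=9/20 ∈ [7/25, 16/25) → index 1
j=3: u_3=37/60 ∈ [7/25, 16/25) → index 1
j=4: u_4=47/60 ∈ [16/25, 21/25) → index 2
j=5: u_5=19/20 ∈ [21/25, 1) → index 3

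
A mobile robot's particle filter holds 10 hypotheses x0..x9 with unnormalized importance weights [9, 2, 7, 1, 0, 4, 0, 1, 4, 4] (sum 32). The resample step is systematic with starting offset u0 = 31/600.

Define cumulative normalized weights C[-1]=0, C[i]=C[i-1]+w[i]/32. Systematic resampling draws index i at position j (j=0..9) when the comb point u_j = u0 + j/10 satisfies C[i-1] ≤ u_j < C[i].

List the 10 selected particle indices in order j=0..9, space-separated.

C = [9/32, 11/32, 9/16, 19/32, 19/32, 23/32, 23/32, 3/4, 7/8, 1]
j=0: u_0=31/600 ∈ [0, 9/32) → index 0
j=1: u_1=91/600 ∈ [0, 9/32) → index 0
j=2: u_2=151/600 ∈ [0, 9/32) → index 0
j=3: u_3=211/600 ∈ [11/32, 9/16) → index 2
j=4: u_4=271/600 ∈ [11/32, 9/16) → index 2
j=5: u_5=331/600 ∈ [11/32, 9/16) → index 2
j=6: u_6=391/600 ∈ [19/32, 23/32) → index 5
j=7: u_7=451/600 ∈ [3/4, 7/8) → index 8
j=8: u_8=511/600 ∈ [3/4, 7/8) → index 8
j=9: u_9=571/600 ∈ [7/8, 1) → index 9

0 0 0 2 2 2 5 8 8 9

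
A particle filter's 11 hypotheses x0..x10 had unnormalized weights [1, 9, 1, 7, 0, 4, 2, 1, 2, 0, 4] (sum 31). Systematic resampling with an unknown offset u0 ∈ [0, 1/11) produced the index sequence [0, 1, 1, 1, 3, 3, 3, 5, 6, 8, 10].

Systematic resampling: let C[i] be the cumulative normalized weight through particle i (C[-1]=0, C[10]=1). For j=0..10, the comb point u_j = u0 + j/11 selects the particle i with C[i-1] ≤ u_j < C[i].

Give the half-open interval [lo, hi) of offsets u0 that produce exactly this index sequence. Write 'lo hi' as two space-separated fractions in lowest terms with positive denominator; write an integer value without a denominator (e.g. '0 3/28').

0 1/31

C = [1/31, 10/31, 11/31, 18/31, 18/31, 22/31, 24/31, 25/31, 27/31, 27/31, 1]
j=0 picked index 0: u0 ∈ [0, 1/31)
j=1 picked index 1: u0 ∈ [-20/341, 79/341)
j=2 picked index 1: u0 ∈ [-51/341, 48/341)
j=3 picked index 1: u0 ∈ [-82/341, 17/341)
j=4 picked index 3: u0 ∈ [-3/341, 74/341)
j=5 picked index 3: u0 ∈ [-34/341, 43/341)
j=6 picked index 3: u0 ∈ [-65/341, 12/341)
j=7 picked index 5: u0 ∈ [-19/341, 25/341)
j=8 picked index 6: u0 ∈ [-6/341, 16/341)
j=9 picked index 8: u0 ∈ [-4/341, 18/341)
j=10 picked index 10: u0 ∈ [-13/341, 1/11)
intersection: [0, 1/31)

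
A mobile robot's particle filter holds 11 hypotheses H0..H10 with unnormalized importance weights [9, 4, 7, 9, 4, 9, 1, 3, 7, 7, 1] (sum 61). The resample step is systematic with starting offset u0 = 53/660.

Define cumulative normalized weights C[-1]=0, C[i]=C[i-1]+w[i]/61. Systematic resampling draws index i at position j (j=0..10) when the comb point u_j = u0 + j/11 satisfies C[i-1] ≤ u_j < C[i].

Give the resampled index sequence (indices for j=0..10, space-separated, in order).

0 1 2 3 3 4 5 7 8 9 10

C = [9/61, 13/61, 20/61, 29/61, 33/61, 42/61, 43/61, 46/61, 53/61, 60/61, 1]
j=0: u_0=53/660 ∈ [0, 9/61) → index 0
j=1: u_1=113/660 ∈ [9/61, 13/61) → index 1
j=2: u_2=173/660 ∈ [13/61, 20/61) → index 2
j=3: u_3=233/660 ∈ [20/61, 29/61) → index 3
j=4: u_4=293/660 ∈ [20/61, 29/61) → index 3
j=5: u_5=353/660 ∈ [29/61, 33/61) → index 4
j=6: u_6=413/660 ∈ [33/61, 42/61) → index 5
j=7: u_7=43/60 ∈ [43/61, 46/61) → index 7
j=8: u_8=533/660 ∈ [46/61, 53/61) → index 8
j=9: u_9=593/660 ∈ [53/61, 60/61) → index 9
j=10: u_10=653/660 ∈ [60/61, 1) → index 10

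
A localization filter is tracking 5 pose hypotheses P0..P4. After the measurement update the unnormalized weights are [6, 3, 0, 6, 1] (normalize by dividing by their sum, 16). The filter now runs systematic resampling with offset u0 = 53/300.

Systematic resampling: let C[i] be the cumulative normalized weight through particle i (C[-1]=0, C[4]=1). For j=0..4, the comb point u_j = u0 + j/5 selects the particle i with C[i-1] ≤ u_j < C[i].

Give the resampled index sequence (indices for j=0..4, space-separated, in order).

C = [3/8, 9/16, 9/16, 15/16, 1]
j=0: u_0=53/300 ∈ [0, 3/8) → index 0
j=1: u_1=113/300 ∈ [3/8, 9/16) → index 1
j=2: u_2=173/300 ∈ [9/16, 15/16) → index 3
j=3: u_3=233/300 ∈ [9/16, 15/16) → index 3
j=4: u_4=293/300 ∈ [15/16, 1) → index 4

0 1 3 3 4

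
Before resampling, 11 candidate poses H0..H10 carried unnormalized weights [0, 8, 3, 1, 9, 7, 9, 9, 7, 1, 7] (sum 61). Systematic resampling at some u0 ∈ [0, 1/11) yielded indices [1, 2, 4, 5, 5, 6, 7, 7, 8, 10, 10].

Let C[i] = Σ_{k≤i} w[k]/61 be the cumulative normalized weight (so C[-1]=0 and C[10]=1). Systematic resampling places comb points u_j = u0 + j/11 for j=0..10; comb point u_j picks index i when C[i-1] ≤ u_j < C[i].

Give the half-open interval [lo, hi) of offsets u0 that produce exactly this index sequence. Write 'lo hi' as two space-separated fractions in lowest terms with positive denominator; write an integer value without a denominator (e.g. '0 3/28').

48/671 60/671

C = [0, 8/61, 11/61, 12/61, 21/61, 28/61, 37/61, 46/61, 53/61, 54/61, 1]
j=0 picked index 1: u0 ∈ [0, 8/61)
j=1 picked index 2: u0 ∈ [27/671, 60/671)
j=2 picked index 4: u0 ∈ [10/671, 109/671)
j=3 picked index 5: u0 ∈ [48/671, 125/671)
j=4 picked index 5: u0 ∈ [-13/671, 64/671)
j=5 picked index 6: u0 ∈ [3/671, 102/671)
j=6 picked index 7: u0 ∈ [41/671, 140/671)
j=7 picked index 7: u0 ∈ [-20/671, 79/671)
j=8 picked index 8: u0 ∈ [18/671, 95/671)
j=9 picked index 10: u0 ∈ [45/671, 2/11)
j=10 picked index 10: u0 ∈ [-16/671, 1/11)
intersection: [48/671, 60/671)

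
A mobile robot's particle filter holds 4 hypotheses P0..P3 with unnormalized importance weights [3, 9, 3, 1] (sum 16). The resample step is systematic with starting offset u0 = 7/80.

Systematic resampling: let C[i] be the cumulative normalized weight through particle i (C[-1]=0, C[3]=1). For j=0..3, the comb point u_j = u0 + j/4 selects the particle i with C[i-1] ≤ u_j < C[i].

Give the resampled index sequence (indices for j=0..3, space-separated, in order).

C = [3/16, 3/4, 15/16, 1]
j=0: u_0=7/80 ∈ [0, 3/16) → index 0
j=1: u_1=27/80 ∈ [3/16, 3/4) → index 1
j=2: u_2=47/80 ∈ [3/16, 3/4) → index 1
j=3: u_3=67/80 ∈ [3/4, 15/16) → index 2

0 1 1 2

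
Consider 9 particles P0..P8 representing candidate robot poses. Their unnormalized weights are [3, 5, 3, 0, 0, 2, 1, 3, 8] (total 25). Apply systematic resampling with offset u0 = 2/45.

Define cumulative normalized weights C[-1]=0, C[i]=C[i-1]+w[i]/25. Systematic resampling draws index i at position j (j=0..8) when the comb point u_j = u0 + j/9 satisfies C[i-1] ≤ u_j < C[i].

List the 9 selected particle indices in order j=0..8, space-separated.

C = [3/25, 8/25, 11/25, 11/25, 11/25, 13/25, 14/25, 17/25, 1]
j=0: u_0=2/45 ∈ [0, 3/25) → index 0
j=1: u_1=7/45 ∈ [3/25, 8/25) → index 1
j=2: u_2=4/15 ∈ [3/25, 8/25) → index 1
j=3: u_3=17/45 ∈ [8/25, 11/25) → index 2
j=4: u_4=22/45 ∈ [11/25, 13/25) → index 5
j=5: u_5=3/5 ∈ [14/25, 17/25) → index 7
j=6: u_6=32/45 ∈ [17/25, 1) → index 8
j=7: u_7=37/45 ∈ [17/25, 1) → index 8
j=8: u_8=14/15 ∈ [17/25, 1) → index 8

0 1 1 2 5 7 8 8 8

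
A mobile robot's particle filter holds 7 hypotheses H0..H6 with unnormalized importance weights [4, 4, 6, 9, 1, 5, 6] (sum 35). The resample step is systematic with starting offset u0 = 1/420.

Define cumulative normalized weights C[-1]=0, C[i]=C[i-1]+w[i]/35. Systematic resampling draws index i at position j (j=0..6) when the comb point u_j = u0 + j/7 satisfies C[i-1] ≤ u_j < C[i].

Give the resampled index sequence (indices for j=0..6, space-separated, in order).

0 1 2 3 3 5 6

C = [4/35, 8/35, 2/5, 23/35, 24/35, 29/35, 1]
j=0: u_0=1/420 ∈ [0, 4/35) → index 0
j=1: u_1=61/420 ∈ [4/35, 8/35) → index 1
j=2: u_2=121/420 ∈ [8/35, 2/5) → index 2
j=3: u_3=181/420 ∈ [2/5, 23/35) → index 3
j=4: u_4=241/420 ∈ [2/5, 23/35) → index 3
j=5: u_5=43/60 ∈ [24/35, 29/35) → index 5
j=6: u_6=361/420 ∈ [29/35, 1) → index 6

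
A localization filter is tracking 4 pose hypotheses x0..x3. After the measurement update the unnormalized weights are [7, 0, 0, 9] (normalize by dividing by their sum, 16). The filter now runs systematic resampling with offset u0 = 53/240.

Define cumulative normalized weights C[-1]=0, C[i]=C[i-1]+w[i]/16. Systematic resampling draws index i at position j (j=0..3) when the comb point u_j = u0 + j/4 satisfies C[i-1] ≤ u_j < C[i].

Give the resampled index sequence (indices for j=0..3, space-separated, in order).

C = [7/16, 7/16, 7/16, 1]
j=0: u_0=53/240 ∈ [0, 7/16) → index 0
j=1: u_1=113/240 ∈ [7/16, 1) → index 3
j=2: u_2=173/240 ∈ [7/16, 1) → index 3
j=3: u_3=233/240 ∈ [7/16, 1) → index 3

0 3 3 3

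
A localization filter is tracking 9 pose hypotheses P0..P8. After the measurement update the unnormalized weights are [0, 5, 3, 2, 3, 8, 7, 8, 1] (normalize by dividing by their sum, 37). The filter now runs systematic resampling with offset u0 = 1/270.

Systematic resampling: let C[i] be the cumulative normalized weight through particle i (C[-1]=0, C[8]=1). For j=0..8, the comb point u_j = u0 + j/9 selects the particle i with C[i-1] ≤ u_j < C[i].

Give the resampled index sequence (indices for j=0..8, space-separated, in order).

C = [0, 5/37, 8/37, 10/37, 13/37, 21/37, 28/37, 36/37, 1]
j=0: u_0=1/270 ∈ [0, 5/37) → index 1
j=1: u_1=31/270 ∈ [0, 5/37) → index 1
j=2: u_2=61/270 ∈ [8/37, 10/37) → index 3
j=3: u_3=91/270 ∈ [10/37, 13/37) → index 4
j=4: u_4=121/270 ∈ [13/37, 21/37) → index 5
j=5: u_5=151/270 ∈ [13/37, 21/37) → index 5
j=6: u_6=181/270 ∈ [21/37, 28/37) → index 6
j=7: u_7=211/270 ∈ [28/37, 36/37) → index 7
j=8: u_8=241/270 ∈ [28/37, 36/37) → index 7

1 1 3 4 5 5 6 7 7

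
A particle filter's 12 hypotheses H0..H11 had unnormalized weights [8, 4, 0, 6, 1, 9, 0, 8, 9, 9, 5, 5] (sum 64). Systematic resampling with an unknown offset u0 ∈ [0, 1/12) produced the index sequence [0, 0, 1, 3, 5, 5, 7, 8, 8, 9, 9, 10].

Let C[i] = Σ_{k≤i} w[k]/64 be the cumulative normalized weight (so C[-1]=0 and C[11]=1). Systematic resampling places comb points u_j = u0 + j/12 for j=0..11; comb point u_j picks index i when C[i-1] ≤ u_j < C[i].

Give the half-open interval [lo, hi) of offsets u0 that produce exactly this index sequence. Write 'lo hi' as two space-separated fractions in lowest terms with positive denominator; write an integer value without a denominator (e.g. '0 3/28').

C = [1/8, 3/16, 3/16, 9/32, 19/64, 7/16, 7/16, 9/16, 45/64, 27/32, 59/64, 1]
j=0 picked index 0: u0 ∈ [0, 1/8)
j=1 picked index 0: u0 ∈ [-1/12, 1/24)
j=2 picked index 1: u0 ∈ [-1/24, 1/48)
j=3 picked index 3: u0 ∈ [-1/16, 1/32)
j=4 picked index 5: u0 ∈ [-7/192, 5/48)
j=5 picked index 5: u0 ∈ [-23/192, 1/48)
j=6 picked index 7: u0 ∈ [-1/16, 1/16)
j=7 picked index 8: u0 ∈ [-1/48, 23/192)
j=8 picked index 8: u0 ∈ [-5/48, 7/192)
j=9 picked index 9: u0 ∈ [-3/64, 3/32)
j=10 picked index 9: u0 ∈ [-25/192, 1/96)
j=11 picked index 10: u0 ∈ [-7/96, 1/192)
intersection: [0, 1/192)

0 1/192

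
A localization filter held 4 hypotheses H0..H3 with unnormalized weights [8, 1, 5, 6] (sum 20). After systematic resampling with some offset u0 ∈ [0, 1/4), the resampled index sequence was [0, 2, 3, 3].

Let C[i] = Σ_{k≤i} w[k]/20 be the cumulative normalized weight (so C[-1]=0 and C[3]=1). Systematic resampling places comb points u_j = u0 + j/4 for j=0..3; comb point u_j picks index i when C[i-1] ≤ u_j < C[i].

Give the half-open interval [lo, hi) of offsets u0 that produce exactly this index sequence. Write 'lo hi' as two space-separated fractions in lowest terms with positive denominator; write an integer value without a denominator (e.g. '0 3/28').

C = [2/5, 9/20, 7/10, 1]
j=0 picked index 0: u0 ∈ [0, 2/5)
j=1 picked index 2: u0 ∈ [1/5, 9/20)
j=2 picked index 3: u0 ∈ [1/5, 1/2)
j=3 picked index 3: u0 ∈ [-1/20, 1/4)
intersection: [1/5, 1/4)

1/5 1/4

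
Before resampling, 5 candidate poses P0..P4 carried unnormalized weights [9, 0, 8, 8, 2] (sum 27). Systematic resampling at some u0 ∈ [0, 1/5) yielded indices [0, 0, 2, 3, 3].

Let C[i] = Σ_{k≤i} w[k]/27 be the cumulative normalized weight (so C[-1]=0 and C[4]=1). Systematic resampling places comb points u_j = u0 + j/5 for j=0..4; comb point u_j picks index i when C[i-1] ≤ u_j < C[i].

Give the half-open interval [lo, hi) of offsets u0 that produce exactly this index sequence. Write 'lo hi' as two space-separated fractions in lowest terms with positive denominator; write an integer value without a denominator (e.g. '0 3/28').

4/135 17/135

C = [1/3, 1/3, 17/27, 25/27, 1]
j=0 picked index 0: u0 ∈ [0, 1/3)
j=1 picked index 0: u0 ∈ [-1/5, 2/15)
j=2 picked index 2: u0 ∈ [-1/15, 31/135)
j=3 picked index 3: u0 ∈ [4/135, 44/135)
j=4 picked index 3: u0 ∈ [-23/135, 17/135)
intersection: [4/135, 17/135)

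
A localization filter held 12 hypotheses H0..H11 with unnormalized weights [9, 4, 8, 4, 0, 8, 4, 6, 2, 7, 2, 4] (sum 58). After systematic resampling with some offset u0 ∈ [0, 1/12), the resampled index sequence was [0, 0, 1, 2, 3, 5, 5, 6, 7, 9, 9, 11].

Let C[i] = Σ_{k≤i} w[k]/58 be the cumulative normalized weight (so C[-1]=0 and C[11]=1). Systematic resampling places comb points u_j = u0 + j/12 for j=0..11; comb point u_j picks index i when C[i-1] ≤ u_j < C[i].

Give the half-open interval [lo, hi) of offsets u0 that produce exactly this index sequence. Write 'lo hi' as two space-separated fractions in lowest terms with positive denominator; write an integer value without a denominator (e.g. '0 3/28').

C = [9/58, 13/58, 21/58, 25/58, 25/58, 33/58, 37/58, 43/58, 45/58, 26/29, 27/29, 1]
j=0 picked index 0: u0 ∈ [0, 9/58)
j=1 picked index 0: u0 ∈ [-1/12, 25/348)
j=2 picked index 1: u0 ∈ [-1/87, 5/87)
j=3 picked index 2: u0 ∈ [-3/116, 13/116)
j=4 picked index 3: u0 ∈ [5/174, 17/174)
j=5 picked index 5: u0 ∈ [5/348, 53/348)
j=6 picked index 5: u0 ∈ [-2/29, 2/29)
j=7 picked index 6: u0 ∈ [-5/348, 19/348)
j=8 picked index 7: u0 ∈ [-5/174, 13/174)
j=9 picked index 9: u0 ∈ [3/116, 17/116)
j=10 picked index 9: u0 ∈ [-5/87, 11/174)
j=11 picked index 11: u0 ∈ [5/348, 1/12)
intersection: [5/174, 19/348)

5/174 19/348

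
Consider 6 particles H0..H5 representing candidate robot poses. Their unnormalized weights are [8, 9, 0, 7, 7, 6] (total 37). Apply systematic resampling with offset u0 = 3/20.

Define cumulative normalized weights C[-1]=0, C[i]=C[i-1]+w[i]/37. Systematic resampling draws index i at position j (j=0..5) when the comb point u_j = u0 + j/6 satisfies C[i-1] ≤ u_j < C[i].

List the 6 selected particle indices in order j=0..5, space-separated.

C = [8/37, 17/37, 17/37, 24/37, 31/37, 1]
j=0: u_0=3/20 ∈ [0, 8/37) → index 0
j=1: u_1=19/60 ∈ [8/37, 17/37) → index 1
j=2: u_2=29/60 ∈ [17/37, 24/37) → index 3
j=3: u_3=13/20 ∈ [24/37, 31/37) → index 4
j=4: u_4=49/60 ∈ [24/37, 31/37) → index 4
j=5: u_5=59/60 ∈ [31/37, 1) → index 5

0 1 3 4 4 5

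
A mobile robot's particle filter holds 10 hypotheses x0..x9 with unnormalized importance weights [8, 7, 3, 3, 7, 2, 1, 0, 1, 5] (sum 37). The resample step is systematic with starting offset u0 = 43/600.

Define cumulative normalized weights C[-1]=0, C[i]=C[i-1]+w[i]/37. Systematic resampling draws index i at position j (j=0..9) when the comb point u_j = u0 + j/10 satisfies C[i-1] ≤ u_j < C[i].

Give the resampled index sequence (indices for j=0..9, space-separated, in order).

0 0 1 1 2 4 4 5 9 9

C = [8/37, 15/37, 18/37, 21/37, 28/37, 30/37, 31/37, 31/37, 32/37, 1]
j=0: u_0=43/600 ∈ [0, 8/37) → index 0
j=1: u_1=103/600 ∈ [0, 8/37) → index 0
j=2: u_2=163/600 ∈ [8/37, 15/37) → index 1
j=3: u_3=223/600 ∈ [8/37, 15/37) → index 1
j=4: u_4=283/600 ∈ [15/37, 18/37) → index 2
j=5: u_5=343/600 ∈ [21/37, 28/37) → index 4
j=6: u_6=403/600 ∈ [21/37, 28/37) → index 4
j=7: u_7=463/600 ∈ [28/37, 30/37) → index 5
j=8: u_8=523/600 ∈ [32/37, 1) → index 9
j=9: u_9=583/600 ∈ [32/37, 1) → index 9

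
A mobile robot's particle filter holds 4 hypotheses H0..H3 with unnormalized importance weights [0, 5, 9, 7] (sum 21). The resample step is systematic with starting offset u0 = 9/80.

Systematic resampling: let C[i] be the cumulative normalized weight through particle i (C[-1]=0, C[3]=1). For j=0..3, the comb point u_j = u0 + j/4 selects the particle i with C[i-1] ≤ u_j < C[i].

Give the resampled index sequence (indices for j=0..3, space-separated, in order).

1 2 2 3

C = [0, 5/21, 2/3, 1]
j=0: u_0=9/80 ∈ [0, 5/21) → index 1
j=1: u_1=29/80 ∈ [5/21, 2/3) → index 2
j=2: u_2=49/80 ∈ [5/21, 2/3) → index 2
j=3: u_3=69/80 ∈ [2/3, 1) → index 3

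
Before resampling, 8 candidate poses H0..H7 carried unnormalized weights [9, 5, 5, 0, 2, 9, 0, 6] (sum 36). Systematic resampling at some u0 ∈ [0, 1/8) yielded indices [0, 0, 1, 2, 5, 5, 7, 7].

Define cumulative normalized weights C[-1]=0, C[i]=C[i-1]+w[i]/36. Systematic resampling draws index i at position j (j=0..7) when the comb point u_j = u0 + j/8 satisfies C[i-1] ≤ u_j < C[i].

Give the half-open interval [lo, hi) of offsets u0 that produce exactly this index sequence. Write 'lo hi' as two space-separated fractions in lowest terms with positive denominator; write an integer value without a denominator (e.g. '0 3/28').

C = [1/4, 7/18, 19/36, 19/36, 7/12, 5/6, 5/6, 1]
j=0 picked index 0: u0 ∈ [0, 1/4)
j=1 picked index 0: u0 ∈ [-1/8, 1/8)
j=2 picked index 1: u0 ∈ [0, 5/36)
j=3 picked index 2: u0 ∈ [1/72, 11/72)
j=4 picked index 5: u0 ∈ [1/12, 1/3)
j=5 picked index 5: u0 ∈ [-1/24, 5/24)
j=6 picked index 7: u0 ∈ [1/12, 1/4)
j=7 picked index 7: u0 ∈ [-1/24, 1/8)
intersection: [1/12, 1/8)

1/12 1/8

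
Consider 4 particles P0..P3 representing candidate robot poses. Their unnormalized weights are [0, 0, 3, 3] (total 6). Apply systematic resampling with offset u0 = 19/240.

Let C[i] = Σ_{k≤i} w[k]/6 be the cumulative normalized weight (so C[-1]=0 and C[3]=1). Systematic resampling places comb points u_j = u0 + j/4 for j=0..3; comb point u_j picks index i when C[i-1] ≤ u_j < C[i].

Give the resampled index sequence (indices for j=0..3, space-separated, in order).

2 2 3 3

C = [0, 0, 1/2, 1]
j=0: u_0=19/240 ∈ [0, 1/2) → index 2
j=1: u_1=79/240 ∈ [0, 1/2) → index 2
j=2: u_2=139/240 ∈ [1/2, 1) → index 3
j=3: u_3=199/240 ∈ [1/2, 1) → index 3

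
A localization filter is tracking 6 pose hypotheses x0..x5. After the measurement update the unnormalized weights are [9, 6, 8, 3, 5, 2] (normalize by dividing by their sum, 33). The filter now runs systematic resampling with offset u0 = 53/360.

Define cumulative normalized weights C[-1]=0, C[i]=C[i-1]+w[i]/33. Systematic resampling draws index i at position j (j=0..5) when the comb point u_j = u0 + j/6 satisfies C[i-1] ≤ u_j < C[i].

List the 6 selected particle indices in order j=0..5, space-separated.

0 1 2 2 4 5

C = [3/11, 5/11, 23/33, 26/33, 31/33, 1]
j=0: u_0=53/360 ∈ [0, 3/11) → index 0
j=1: u_1=113/360 ∈ [3/11, 5/11) → index 1
j=2: u_2=173/360 ∈ [5/11, 23/33) → index 2
j=3: u_3=233/360 ∈ [5/11, 23/33) → index 2
j=4: u_4=293/360 ∈ [26/33, 31/33) → index 4
j=5: u_5=353/360 ∈ [31/33, 1) → index 5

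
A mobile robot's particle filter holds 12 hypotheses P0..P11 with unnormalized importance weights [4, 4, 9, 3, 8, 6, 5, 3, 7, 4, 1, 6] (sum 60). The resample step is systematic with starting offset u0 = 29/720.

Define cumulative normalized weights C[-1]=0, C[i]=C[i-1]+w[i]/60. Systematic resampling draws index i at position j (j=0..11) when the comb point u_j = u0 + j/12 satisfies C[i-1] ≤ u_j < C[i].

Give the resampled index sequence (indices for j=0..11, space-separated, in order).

0 1 2 3 4 4 5 6 8 8 9 11

C = [1/15, 2/15, 17/60, 1/3, 7/15, 17/30, 13/20, 7/10, 49/60, 53/60, 9/10, 1]
j=0: u_0=29/720 ∈ [0, 1/15) → index 0
j=1: u_1=89/720 ∈ [1/15, 2/15) → index 1
j=2: u_2=149/720 ∈ [2/15, 17/60) → index 2
j=3: u_3=209/720 ∈ [17/60, 1/3) → index 3
j=4: u_4=269/720 ∈ [1/3, 7/15) → index 4
j=5: u_5=329/720 ∈ [1/3, 7/15) → index 4
j=6: u_6=389/720 ∈ [7/15, 17/30) → index 5
j=7: u_7=449/720 ∈ [17/30, 13/20) → index 6
j=8: u_8=509/720 ∈ [7/10, 49/60) → index 8
j=9: u_9=569/720 ∈ [7/10, 49/60) → index 8
j=10: u_10=629/720 ∈ [49/60, 53/60) → index 9
j=11: u_11=689/720 ∈ [9/10, 1) → index 11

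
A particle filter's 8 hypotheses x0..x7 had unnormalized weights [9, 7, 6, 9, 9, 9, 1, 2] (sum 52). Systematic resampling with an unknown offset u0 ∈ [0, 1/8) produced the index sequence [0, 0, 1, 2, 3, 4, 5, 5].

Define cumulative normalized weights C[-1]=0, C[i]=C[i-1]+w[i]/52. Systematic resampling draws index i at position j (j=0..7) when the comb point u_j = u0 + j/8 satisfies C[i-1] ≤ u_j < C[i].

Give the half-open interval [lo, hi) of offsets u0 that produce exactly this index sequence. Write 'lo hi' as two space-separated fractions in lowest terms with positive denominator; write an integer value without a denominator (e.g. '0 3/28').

C = [9/52, 4/13, 11/26, 31/52, 10/13, 49/52, 25/26, 1]
j=0 picked index 0: u0 ∈ [0, 9/52)
j=1 picked index 0: u0 ∈ [-1/8, 5/104)
j=2 picked index 1: u0 ∈ [-1/13, 3/52)
j=3 picked index 2: u0 ∈ [-7/104, 5/104)
j=4 picked index 3: u0 ∈ [-1/13, 5/52)
j=5 picked index 4: u0 ∈ [-3/104, 15/104)
j=6 picked index 5: u0 ∈ [1/52, 5/26)
j=7 picked index 5: u0 ∈ [-11/104, 7/104)
intersection: [1/52, 5/104)

1/52 5/104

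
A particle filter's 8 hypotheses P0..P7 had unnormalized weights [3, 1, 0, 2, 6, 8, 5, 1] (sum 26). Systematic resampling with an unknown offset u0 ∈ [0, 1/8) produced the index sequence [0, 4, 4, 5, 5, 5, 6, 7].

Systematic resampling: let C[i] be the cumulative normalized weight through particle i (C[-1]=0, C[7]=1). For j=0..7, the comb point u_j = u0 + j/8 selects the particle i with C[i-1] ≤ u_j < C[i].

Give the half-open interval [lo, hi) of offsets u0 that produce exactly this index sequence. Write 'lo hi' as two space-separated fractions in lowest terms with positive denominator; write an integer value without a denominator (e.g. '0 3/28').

C = [3/26, 2/13, 2/13, 3/13, 6/13, 10/13, 25/26, 1]
j=0 picked index 0: u0 ∈ [0, 3/26)
j=1 picked index 4: u0 ∈ [11/104, 35/104)
j=2 picked index 4: u0 ∈ [-1/52, 11/52)
j=3 picked index 5: u0 ∈ [9/104, 41/104)
j=4 picked index 5: u0 ∈ [-1/26, 7/26)
j=5 picked index 5: u0 ∈ [-17/104, 15/104)
j=6 picked index 6: u0 ∈ [1/52, 11/52)
j=7 picked index 7: u0 ∈ [9/104, 1/8)
intersection: [11/104, 3/26)

11/104 3/26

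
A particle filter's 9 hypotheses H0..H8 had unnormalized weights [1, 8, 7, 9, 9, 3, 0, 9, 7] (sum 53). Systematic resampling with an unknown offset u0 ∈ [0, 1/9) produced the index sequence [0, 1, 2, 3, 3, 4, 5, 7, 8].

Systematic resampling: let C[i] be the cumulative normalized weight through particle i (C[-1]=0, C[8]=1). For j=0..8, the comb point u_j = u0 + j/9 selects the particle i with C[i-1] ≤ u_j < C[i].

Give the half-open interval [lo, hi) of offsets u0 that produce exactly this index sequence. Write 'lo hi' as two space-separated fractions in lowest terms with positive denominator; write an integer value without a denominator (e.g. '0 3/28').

C = [1/53, 9/53, 16/53, 25/53, 34/53, 37/53, 37/53, 46/53, 1]
j=0 picked index 0: u0 ∈ [0, 1/53)
j=1 picked index 1: u0 ∈ [-44/477, 28/477)
j=2 picked index 2: u0 ∈ [-25/477, 38/477)
j=3 picked index 3: u0 ∈ [-5/159, 22/159)
j=4 picked index 3: u0 ∈ [-68/477, 13/477)
j=5 picked index 4: u0 ∈ [-40/477, 41/477)
j=6 picked index 5: u0 ∈ [-4/159, 5/159)
j=7 picked index 7: u0 ∈ [-38/477, 43/477)
j=8 picked index 8: u0 ∈ [-10/477, 1/9)
intersection: [0, 1/53)

0 1/53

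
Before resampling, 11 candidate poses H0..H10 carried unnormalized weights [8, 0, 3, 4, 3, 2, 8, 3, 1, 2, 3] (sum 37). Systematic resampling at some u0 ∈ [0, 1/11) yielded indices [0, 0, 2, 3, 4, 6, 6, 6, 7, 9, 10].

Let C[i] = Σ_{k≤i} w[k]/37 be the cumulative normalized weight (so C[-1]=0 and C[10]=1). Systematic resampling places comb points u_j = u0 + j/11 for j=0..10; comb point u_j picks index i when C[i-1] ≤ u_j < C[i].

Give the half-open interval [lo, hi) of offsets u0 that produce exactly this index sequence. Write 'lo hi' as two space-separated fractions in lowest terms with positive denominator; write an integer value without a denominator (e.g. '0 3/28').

35/407 1/11

C = [8/37, 8/37, 11/37, 15/37, 18/37, 20/37, 28/37, 31/37, 32/37, 34/37, 1]
j=0 picked index 0: u0 ∈ [0, 8/37)
j=1 picked index 0: u0 ∈ [-1/11, 51/407)
j=2 picked index 2: u0 ∈ [14/407, 47/407)
j=3 picked index 3: u0 ∈ [10/407, 54/407)
j=4 picked index 4: u0 ∈ [17/407, 50/407)
j=5 picked index 6: u0 ∈ [35/407, 123/407)
j=6 picked index 6: u0 ∈ [-2/407, 86/407)
j=7 picked index 6: u0 ∈ [-39/407, 49/407)
j=8 picked index 7: u0 ∈ [12/407, 45/407)
j=9 picked index 9: u0 ∈ [19/407, 41/407)
j=10 picked index 10: u0 ∈ [4/407, 1/11)
intersection: [35/407, 1/11)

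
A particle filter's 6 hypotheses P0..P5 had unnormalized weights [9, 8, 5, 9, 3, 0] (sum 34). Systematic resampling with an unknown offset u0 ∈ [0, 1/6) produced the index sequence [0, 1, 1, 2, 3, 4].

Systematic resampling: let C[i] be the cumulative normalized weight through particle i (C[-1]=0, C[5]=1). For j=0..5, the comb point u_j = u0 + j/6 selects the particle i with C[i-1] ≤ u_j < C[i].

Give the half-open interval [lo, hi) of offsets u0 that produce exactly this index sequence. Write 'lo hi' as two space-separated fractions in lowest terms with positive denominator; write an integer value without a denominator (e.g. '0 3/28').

C = [9/34, 1/2, 11/17, 31/34, 1, 1]
j=0 picked index 0: u0 ∈ [0, 9/34)
j=1 picked index 1: u0 ∈ [5/51, 1/3)
j=2 picked index 1: u0 ∈ [-7/102, 1/6)
j=3 picked index 2: u0 ∈ [0, 5/34)
j=4 picked index 3: u0 ∈ [-1/51, 25/102)
j=5 picked index 4: u0 ∈ [4/51, 1/6)
intersection: [5/51, 5/34)

5/51 5/34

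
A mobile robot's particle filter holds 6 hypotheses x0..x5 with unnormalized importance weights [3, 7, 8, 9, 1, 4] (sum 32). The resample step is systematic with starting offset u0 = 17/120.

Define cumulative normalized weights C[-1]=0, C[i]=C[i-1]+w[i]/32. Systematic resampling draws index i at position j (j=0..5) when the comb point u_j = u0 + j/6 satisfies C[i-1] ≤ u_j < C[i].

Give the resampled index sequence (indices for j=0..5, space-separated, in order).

C = [3/32, 5/16, 9/16, 27/32, 7/8, 1]
j=0: u_0=17/120 ∈ [3/32, 5/16) → index 1
j=1: u_1=37/120 ∈ [3/32, 5/16) → index 1
j=2: u_2=19/40 ∈ [5/16, 9/16) → index 2
j=3: u_3=77/120 ∈ [9/16, 27/32) → index 3
j=4: u_4=97/120 ∈ [9/16, 27/32) → index 3
j=5: u_5=39/40 ∈ [7/8, 1) → index 5

1 1 2 3 3 5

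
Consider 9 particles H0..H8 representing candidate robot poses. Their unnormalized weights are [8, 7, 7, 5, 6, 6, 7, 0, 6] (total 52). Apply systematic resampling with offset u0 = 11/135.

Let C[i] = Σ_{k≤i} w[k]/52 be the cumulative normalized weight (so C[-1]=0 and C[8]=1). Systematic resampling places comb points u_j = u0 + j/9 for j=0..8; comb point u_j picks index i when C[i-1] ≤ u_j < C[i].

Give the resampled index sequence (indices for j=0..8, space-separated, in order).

C = [2/13, 15/52, 11/26, 27/52, 33/52, 3/4, 23/26, 23/26, 1]
j=0: u_0=11/135 ∈ [0, 2/13) → index 0
j=1: u_1=26/135 ∈ [2/13, 15/52) → index 1
j=2: u_2=41/135 ∈ [15/52, 11/26) → index 2
j=3: u_3=56/135 ∈ [15/52, 11/26) → index 2
j=4: u_4=71/135 ∈ [27/52, 33/52) → index 4
j=5: u_5=86/135 ∈ [33/52, 3/4) → index 5
j=6: u_6=101/135 ∈ [33/52, 3/4) → index 5
j=7: u_7=116/135 ∈ [3/4, 23/26) → index 6
j=8: u_8=131/135 ∈ [23/26, 1) → index 8

0 1 2 2 4 5 5 6 8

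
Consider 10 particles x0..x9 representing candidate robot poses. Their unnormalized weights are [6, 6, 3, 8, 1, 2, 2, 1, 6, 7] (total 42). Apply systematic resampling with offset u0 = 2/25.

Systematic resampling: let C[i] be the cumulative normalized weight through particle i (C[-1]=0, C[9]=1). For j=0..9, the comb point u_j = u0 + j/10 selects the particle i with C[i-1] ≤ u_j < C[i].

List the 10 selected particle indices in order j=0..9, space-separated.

0 1 1 3 3 5 7 8 9 9

C = [1/7, 2/7, 5/14, 23/42, 4/7, 13/21, 2/3, 29/42, 5/6, 1]
j=0: u_0=2/25 ∈ [0, 1/7) → index 0
j=1: u_1=9/50 ∈ [1/7, 2/7) → index 1
j=2: u_2=7/25 ∈ [1/7, 2/7) → index 1
j=3: u_3=19/50 ∈ [5/14, 23/42) → index 3
j=4: u_4=12/25 ∈ [5/14, 23/42) → index 3
j=5: u_5=29/50 ∈ [4/7, 13/21) → index 5
j=6: u_6=17/25 ∈ [2/3, 29/42) → index 7
j=7: u_7=39/50 ∈ [29/42, 5/6) → index 8
j=8: u_8=22/25 ∈ [5/6, 1) → index 9
j=9: u_9=49/50 ∈ [5/6, 1) → index 9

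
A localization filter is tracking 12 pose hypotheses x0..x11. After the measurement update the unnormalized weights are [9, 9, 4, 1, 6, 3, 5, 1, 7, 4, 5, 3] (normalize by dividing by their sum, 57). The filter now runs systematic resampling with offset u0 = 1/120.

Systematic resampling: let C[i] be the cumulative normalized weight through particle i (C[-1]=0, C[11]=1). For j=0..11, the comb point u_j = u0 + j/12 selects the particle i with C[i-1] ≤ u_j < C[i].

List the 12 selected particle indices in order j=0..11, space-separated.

0 0 1 1 2 4 4 6 8 8 9 10

C = [3/19, 6/19, 22/57, 23/57, 29/57, 32/57, 37/57, 2/3, 15/19, 49/57, 18/19, 1]
j=0: u_0=1/120 ∈ [0, 3/19) → index 0
j=1: u_1=11/120 ∈ [0, 3/19) → index 0
j=2: u_2=7/40 ∈ [3/19, 6/19) → index 1
j=3: u_3=31/120 ∈ [3/19, 6/19) → index 1
j=4: u_4=41/120 ∈ [6/19, 22/57) → index 2
j=5: u_5=17/40 ∈ [23/57, 29/57) → index 4
j=6: u_6=61/120 ∈ [23/57, 29/57) → index 4
j=7: u_7=71/120 ∈ [32/57, 37/57) → index 6
j=8: u_8=27/40 ∈ [2/3, 15/19) → index 8
j=9: u_9=91/120 ∈ [2/3, 15/19) → index 8
j=10: u_10=101/120 ∈ [15/19, 49/57) → index 9
j=11: u_11=37/40 ∈ [49/57, 18/19) → index 10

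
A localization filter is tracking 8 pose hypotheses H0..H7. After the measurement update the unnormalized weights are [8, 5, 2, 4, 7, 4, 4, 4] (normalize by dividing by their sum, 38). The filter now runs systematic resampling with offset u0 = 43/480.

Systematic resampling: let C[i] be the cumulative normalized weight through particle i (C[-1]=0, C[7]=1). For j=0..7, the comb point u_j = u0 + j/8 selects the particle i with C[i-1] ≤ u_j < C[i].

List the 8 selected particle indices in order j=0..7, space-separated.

0 1 1 3 4 5 6 7

C = [4/19, 13/38, 15/38, 1/2, 13/19, 15/19, 17/19, 1]
j=0: u_0=43/480 ∈ [0, 4/19) → index 0
j=1: u_1=103/480 ∈ [4/19, 13/38) → index 1
j=2: u_2=163/480 ∈ [4/19, 13/38) → index 1
j=3: u_3=223/480 ∈ [15/38, 1/2) → index 3
j=4: u_4=283/480 ∈ [1/2, 13/19) → index 4
j=5: u_5=343/480 ∈ [13/19, 15/19) → index 5
j=6: u_6=403/480 ∈ [15/19, 17/19) → index 6
j=7: u_7=463/480 ∈ [17/19, 1) → index 7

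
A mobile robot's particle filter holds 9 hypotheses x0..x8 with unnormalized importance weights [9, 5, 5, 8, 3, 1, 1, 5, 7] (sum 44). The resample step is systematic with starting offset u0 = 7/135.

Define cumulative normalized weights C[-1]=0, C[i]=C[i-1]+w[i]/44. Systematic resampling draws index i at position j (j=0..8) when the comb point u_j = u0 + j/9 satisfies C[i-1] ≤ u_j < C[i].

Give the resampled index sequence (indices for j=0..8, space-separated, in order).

C = [9/44, 7/22, 19/44, 27/44, 15/22, 31/44, 8/11, 37/44, 1]
j=0: u_0=7/135 ∈ [0, 9/44) → index 0
j=1: u_1=22/135 ∈ [0, 9/44) → index 0
j=2: u_2=37/135 ∈ [9/44, 7/22) → index 1
j=3: u_3=52/135 ∈ [7/22, 19/44) → index 2
j=4: u_4=67/135 ∈ [19/44, 27/44) → index 3
j=5: u_5=82/135 ∈ [19/44, 27/44) → index 3
j=6: u_6=97/135 ∈ [31/44, 8/11) → index 6
j=7: u_7=112/135 ∈ [8/11, 37/44) → index 7
j=8: u_8=127/135 ∈ [37/44, 1) → index 8

0 0 1 2 3 3 6 7 8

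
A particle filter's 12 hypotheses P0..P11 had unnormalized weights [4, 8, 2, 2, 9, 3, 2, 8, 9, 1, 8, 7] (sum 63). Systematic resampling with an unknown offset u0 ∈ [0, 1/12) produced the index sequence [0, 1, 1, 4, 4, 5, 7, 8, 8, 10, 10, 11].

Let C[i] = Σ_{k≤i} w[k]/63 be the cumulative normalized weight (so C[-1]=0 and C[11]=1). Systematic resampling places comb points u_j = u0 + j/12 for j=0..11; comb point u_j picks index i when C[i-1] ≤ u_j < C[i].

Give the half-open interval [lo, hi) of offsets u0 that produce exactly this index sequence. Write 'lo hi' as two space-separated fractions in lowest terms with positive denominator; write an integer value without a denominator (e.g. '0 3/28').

5/252 1/42

C = [4/63, 4/21, 2/9, 16/63, 25/63, 4/9, 10/21, 38/63, 47/63, 16/21, 8/9, 1]
j=0 picked index 0: u0 ∈ [0, 4/63)
j=1 picked index 1: u0 ∈ [-5/252, 3/28)
j=2 picked index 1: u0 ∈ [-13/126, 1/42)
j=3 picked index 4: u0 ∈ [1/252, 37/252)
j=4 picked index 4: u0 ∈ [-5/63, 4/63)
j=5 picked index 5: u0 ∈ [-5/252, 1/36)
j=6 picked index 7: u0 ∈ [-1/42, 13/126)
j=7 picked index 8: u0 ∈ [5/252, 41/252)
j=8 picked index 8: u0 ∈ [-4/63, 5/63)
j=9 picked index 10: u0 ∈ [1/84, 5/36)
j=10 picked index 10: u0 ∈ [-1/14, 1/18)
j=11 picked index 11: u0 ∈ [-1/36, 1/12)
intersection: [5/252, 1/42)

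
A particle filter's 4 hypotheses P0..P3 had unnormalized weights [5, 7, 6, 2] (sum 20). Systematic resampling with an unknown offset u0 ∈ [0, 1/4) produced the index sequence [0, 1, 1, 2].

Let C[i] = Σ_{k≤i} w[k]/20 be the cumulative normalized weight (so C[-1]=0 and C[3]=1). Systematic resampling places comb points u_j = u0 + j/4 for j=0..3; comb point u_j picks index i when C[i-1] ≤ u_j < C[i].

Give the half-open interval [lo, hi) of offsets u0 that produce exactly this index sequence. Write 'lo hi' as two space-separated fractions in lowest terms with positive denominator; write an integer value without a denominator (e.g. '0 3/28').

C = [1/4, 3/5, 9/10, 1]
j=0 picked index 0: u0 ∈ [0, 1/4)
j=1 picked index 1: u0 ∈ [0, 7/20)
j=2 picked index 1: u0 ∈ [-1/4, 1/10)
j=3 picked index 2: u0 ∈ [-3/20, 3/20)
intersection: [0, 1/10)

0 1/10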